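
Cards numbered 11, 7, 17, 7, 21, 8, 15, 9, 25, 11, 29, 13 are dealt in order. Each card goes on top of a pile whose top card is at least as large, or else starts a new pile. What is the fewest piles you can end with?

5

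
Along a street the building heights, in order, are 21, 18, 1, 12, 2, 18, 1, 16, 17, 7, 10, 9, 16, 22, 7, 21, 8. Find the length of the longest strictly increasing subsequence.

6

Track the smallest tail for each achievable length (strict):
21 → extends → [21]
18 → replaces 21 → [18]
1 → replaces 18 → [1]
12 → extends → [1, 12]
2 → replaces 12 → [1, 2]
18 → extends → [1, 2, 18]
1 → already a tail → [1, 2, 18]
16 → replaces 18 → [1, 2, 16]
17 → extends → [1, 2, 16, 17]
7 → replaces 16 → [1, 2, 7, 17]
10 → replaces 17 → [1, 2, 7, 10]
9 → replaces 10 → [1, 2, 7, 9]
16 → extends → [1, 2, 7, 9, 16]
22 → extends → [1, 2, 7, 9, 16, 22]
7 → already a tail → [1, 2, 7, 9, 16, 22]
21 → replaces 22 → [1, 2, 7, 9, 16, 21]
8 → replaces 9 → [1, 2, 7, 8, 16, 21]
Six tails, so the longest strictly increasing subsequence has length 6 (e.g. 1, 2, 7, 10, 16, 22).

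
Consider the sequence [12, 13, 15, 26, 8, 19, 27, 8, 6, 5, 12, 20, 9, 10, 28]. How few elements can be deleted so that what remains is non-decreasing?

9

Fewest deletions = n − (longest non-decreasing subsequence).
Patience tails:
12 → extends → [12]
13 → extends → [12, 13]
15 → extends → [12, 13, 15]
26 → extends → [12, 13, 15, 26]
8 → replaces 12 → [8, 13, 15, 26]
19 → replaces 26 → [8, 13, 15, 19]
27 → extends → [8, 13, 15, 19, 27]
8 → replaces 13 → [8, 8, 15, 19, 27]
6 → replaces 8 → [6, 8, 15, 19, 27]
5 → replaces 6 → [5, 8, 15, 19, 27]
12 → replaces 15 → [5, 8, 12, 19, 27]
20 → replaces 27 → [5, 8, 12, 19, 20]
9 → replaces 12 → [5, 8, 9, 19, 20]
10 → replaces 19 → [5, 8, 9, 10, 20]
28 → extends → [5, 8, 9, 10, 20, 28]
Longest non-decreasing subsequence has length 6, so deletions = 15 − 6 = 9.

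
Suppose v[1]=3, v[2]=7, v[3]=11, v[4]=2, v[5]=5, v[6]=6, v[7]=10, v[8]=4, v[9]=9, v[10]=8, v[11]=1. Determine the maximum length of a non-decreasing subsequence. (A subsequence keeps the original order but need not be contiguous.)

4

Let dp[i] be the length of the longest such subsequence ending at index i:
i:      1  2  3  4  5  6  7  8  9 10 11
v[i]:   3  7 11  2  5  6 10  4  9  8  1
dp:     1  2  3  1  2  3  4  2  4  4  1
Maximum dp value is 4.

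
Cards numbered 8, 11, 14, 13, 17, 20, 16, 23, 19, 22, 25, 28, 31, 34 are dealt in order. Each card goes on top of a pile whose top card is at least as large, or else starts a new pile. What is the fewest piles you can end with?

Place each on the leftmost legal pile:
8 → new pile 1 (tops now [8])
11 → new pile 2 (tops now [8, 11])
14 → new pile 3 (tops now [8, 11, 14])
13 → pile 3 (tops now [8, 11, 13])
17 → new pile 4 (tops now [8, 11, 13, 17])
20 → new pile 5 (tops now [8, 11, 13, 17, 20])
16 → pile 4 (tops now [8, 11, 13, 16, 20])
23 → new pile 6 (tops now [8, 11, 13, 16, 20, 23])
19 → pile 5 (tops now [8, 11, 13, 16, 19, 23])
22 → pile 6 (tops now [8, 11, 13, 16, 19, 22])
25 → new pile 7 (tops now [8, 11, 13, 16, 19, 22, 25])
28 → new pile 8 (tops now [8, 11, 13, 16, 19, 22, 25, 28])
31 → new pile 9 (tops now [8, 11, 13, 16, 19, 22, 25, 28, 31])
34 → new pile 10 (tops now [8, 11, 13, 16, 19, 22, 25, 28, 31, 34])
Ten piles.

10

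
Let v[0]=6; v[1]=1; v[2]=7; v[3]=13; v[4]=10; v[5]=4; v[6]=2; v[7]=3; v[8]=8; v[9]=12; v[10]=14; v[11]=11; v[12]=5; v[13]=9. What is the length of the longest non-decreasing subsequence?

Track the smallest tail for each achievable length (allowing ties):
6 → extends → [6]
1 → replaces 6 → [1]
7 → extends → [1, 7]
13 → extends → [1, 7, 13]
10 → replaces 13 → [1, 7, 10]
4 → replaces 7 → [1, 4, 10]
2 → replaces 4 → [1, 2, 10]
3 → replaces 10 → [1, 2, 3]
8 → extends → [1, 2, 3, 8]
12 → extends → [1, 2, 3, 8, 12]
14 → extends → [1, 2, 3, 8, 12, 14]
11 → replaces 12 → [1, 2, 3, 8, 11, 14]
5 → replaces 8 → [1, 2, 3, 5, 11, 14]
9 → replaces 11 → [1, 2, 3, 5, 9, 14]
Six tails, so the longest non-decreasing subsequence has length 6 (e.g. 1, 2, 3, 8, 12, 14).

6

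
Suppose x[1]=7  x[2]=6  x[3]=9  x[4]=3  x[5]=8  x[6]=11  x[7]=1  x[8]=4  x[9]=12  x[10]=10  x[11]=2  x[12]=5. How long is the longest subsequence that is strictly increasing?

4

Track the smallest tail for each achievable length (strict):
7 → extends → [7]
6 → replaces 7 → [6]
9 → extends → [6, 9]
3 → replaces 6 → [3, 9]
8 → replaces 9 → [3, 8]
11 → extends → [3, 8, 11]
1 → replaces 3 → [1, 8, 11]
4 → replaces 8 → [1, 4, 11]
12 → extends → [1, 4, 11, 12]
10 → replaces 11 → [1, 4, 10, 12]
2 → replaces 4 → [1, 2, 10, 12]
5 → replaces 10 → [1, 2, 5, 12]
Four tails, so the longest strictly increasing subsequence has length 4 (e.g. 7, 9, 11, 12).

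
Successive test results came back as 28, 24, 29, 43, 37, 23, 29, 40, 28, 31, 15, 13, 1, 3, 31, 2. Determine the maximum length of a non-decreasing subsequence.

5

Let dp[i] be the length of the longest such subsequence ending at index i:
i:      1  2  3  4  5  6  7  8  9 10 11 12 13 14 15 16
a[i]:  28 24 29 43 37 23 29 40 28 31 15 13  1  3 31  2
dp:     1  1  2  3  3  1  3  4  2  4  1  1  1  2  5  2
Maximum dp value is 5.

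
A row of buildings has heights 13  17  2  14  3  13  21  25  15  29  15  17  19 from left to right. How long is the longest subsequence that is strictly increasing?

Track the smallest tail for each achievable length (strict):
13 → extends → [13]
17 → extends → [13, 17]
2 → replaces 13 → [2, 17]
14 → replaces 17 → [2, 14]
3 → replaces 14 → [2, 3]
13 → extends → [2, 3, 13]
21 → extends → [2, 3, 13, 21]
25 → extends → [2, 3, 13, 21, 25]
15 → replaces 21 → [2, 3, 13, 15, 25]
29 → extends → [2, 3, 13, 15, 25, 29]
15 → already a tail → [2, 3, 13, 15, 25, 29]
17 → replaces 25 → [2, 3, 13, 15, 17, 29]
19 → replaces 29 → [2, 3, 13, 15, 17, 19]
Six tails, so the longest strictly increasing subsequence has length 6 (e.g. 2, 3, 13, 21, 25, 29).

6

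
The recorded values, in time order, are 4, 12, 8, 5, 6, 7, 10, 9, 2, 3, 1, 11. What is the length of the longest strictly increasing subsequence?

6

Track the smallest tail for each achievable length (strict):
4 → extends → [4]
12 → extends → [4, 12]
8 → replaces 12 → [4, 8]
5 → replaces 8 → [4, 5]
6 → extends → [4, 5, 6]
7 → extends → [4, 5, 6, 7]
10 → extends → [4, 5, 6, 7, 10]
9 → replaces 10 → [4, 5, 6, 7, 9]
2 → replaces 4 → [2, 5, 6, 7, 9]
3 → replaces 5 → [2, 3, 6, 7, 9]
1 → replaces 2 → [1, 3, 6, 7, 9]
11 → extends → [1, 3, 6, 7, 9, 11]
Six tails, so the longest strictly increasing subsequence has length 6 (e.g. 4, 5, 6, 7, 10, 11).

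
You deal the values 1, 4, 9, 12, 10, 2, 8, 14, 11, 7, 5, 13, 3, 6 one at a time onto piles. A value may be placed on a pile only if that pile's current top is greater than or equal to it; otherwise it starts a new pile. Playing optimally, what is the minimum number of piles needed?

6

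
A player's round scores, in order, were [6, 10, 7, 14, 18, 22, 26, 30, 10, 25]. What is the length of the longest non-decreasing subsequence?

7

Let dp[i] be the length of the longest such subsequence ending at index i:
i:      1  2  3  4  5  6  7  8  9 10
a[i]:   6 10  7 14 18 22 26 30 10 25
dp:     1  2  2  3  4  5  6  7  3  6
Maximum dp value is 7.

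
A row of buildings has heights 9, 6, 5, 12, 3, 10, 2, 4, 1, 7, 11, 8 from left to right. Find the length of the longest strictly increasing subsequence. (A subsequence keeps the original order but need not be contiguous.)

Let dp[i] be the length of the longest such subsequence ending at index i:
i:      1  2  3  4  5  6  7  8  9 10 11 12
a[i]:   9  6  5 12  3 10  2  4  1  7 11  8
dp:     1  1  1  2  1  2  1  2  1  3  4  4
Maximum dp value is 4.

4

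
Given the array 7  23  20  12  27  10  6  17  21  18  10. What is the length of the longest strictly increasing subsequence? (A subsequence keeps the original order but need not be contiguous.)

Track the smallest tail for each achievable length (strict):
7 → extends → [7]
23 → extends → [7, 23]
20 → replaces 23 → [7, 20]
12 → replaces 20 → [7, 12]
27 → extends → [7, 12, 27]
10 → replaces 12 → [7, 10, 27]
6 → replaces 7 → [6, 10, 27]
17 → replaces 27 → [6, 10, 17]
21 → extends → [6, 10, 17, 21]
18 → replaces 21 → [6, 10, 17, 18]
10 → already a tail → [6, 10, 17, 18]
Four tails, so the longest strictly increasing subsequence has length 4 (e.g. 7, 12, 17, 21).

4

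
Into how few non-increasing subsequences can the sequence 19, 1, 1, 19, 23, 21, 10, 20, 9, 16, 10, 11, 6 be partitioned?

Place each on the leftmost legal pile:
19 → new pile 1 (tops now [19])
1 → pile 1 (tops now [1])
1 → pile 1 (tops now [1])
19 → new pile 2 (tops now [1, 19])
23 → new pile 3 (tops now [1, 19, 23])
21 → pile 3 (tops now [1, 19, 21])
10 → pile 2 (tops now [1, 10, 21])
20 → pile 3 (tops now [1, 10, 20])
9 → pile 2 (tops now [1, 9, 20])
16 → pile 3 (tops now [1, 9, 16])
10 → pile 3 (tops now [1, 9, 10])
11 → new pile 4 (tops now [1, 9, 10, 11])
6 → pile 2 (tops now [1, 6, 10, 11])
Four piles.

4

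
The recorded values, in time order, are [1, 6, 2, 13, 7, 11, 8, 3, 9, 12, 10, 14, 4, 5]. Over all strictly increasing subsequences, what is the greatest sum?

57

Let S[i] be the best sum of a strictly increasing subsequence ending at i:
i:      1  2  3  4  5  6  7  8  9 10 11 12 13 14
a[i]:   1  6  2 13  7 11  8  3  9 12 10 14  4  5
S:      1  7  3 20 14 25 22  6 31 43 41 57 10 15
Maximum is 57 (e.g. 1 + 6 + 7 + 8 + 9 + 12 + 14).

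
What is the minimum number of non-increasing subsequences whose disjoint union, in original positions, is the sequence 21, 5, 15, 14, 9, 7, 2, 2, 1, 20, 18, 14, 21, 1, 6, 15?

The minimum number of non-increasing subsequences covering a sequence equals the length of its longest strictly increasing subsequence.
LIS length is 4 (e.g. 5, 15, 20, 21), so 4 piles are needed.

4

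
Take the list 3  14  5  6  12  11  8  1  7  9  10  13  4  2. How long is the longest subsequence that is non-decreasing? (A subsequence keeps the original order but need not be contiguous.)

Track the smallest tail for each achievable length (allowing ties):
3 → extends → [3]
14 → extends → [3, 14]
5 → replaces 14 → [3, 5]
6 → extends → [3, 5, 6]
12 → extends → [3, 5, 6, 12]
11 → replaces 12 → [3, 5, 6, 11]
8 → replaces 11 → [3, 5, 6, 8]
1 → replaces 3 → [1, 5, 6, 8]
7 → replaces 8 → [1, 5, 6, 7]
9 → extends → [1, 5, 6, 7, 9]
10 → extends → [1, 5, 6, 7, 9, 10]
13 → extends → [1, 5, 6, 7, 9, 10, 13]
4 → replaces 5 → [1, 4, 6, 7, 9, 10, 13]
2 → replaces 4 → [1, 2, 6, 7, 9, 10, 13]
Seven tails, so the longest non-decreasing subsequence has length 7 (e.g. 3, 5, 6, 8, 9, 10, 13).

7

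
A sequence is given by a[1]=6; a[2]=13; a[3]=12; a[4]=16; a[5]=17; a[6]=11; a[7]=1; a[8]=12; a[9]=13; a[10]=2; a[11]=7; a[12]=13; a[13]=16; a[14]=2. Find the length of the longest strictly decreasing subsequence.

Negate each value so 'decreasing' becomes 'increasing', then run patience tails on the negated sequence:
-6 → extends → [-6]
-13 → replaces -6 → [-13]
-12 → extends → [-13, -12]
-16 → replaces -13 → [-16, -12]
-17 → replaces -16 → [-17, -12]
-11 → extends → [-17, -12, -11]
-1 → extends → [-17, -12, -11, -1]
-12 → already a tail → [-17, -12, -11, -1]
-13 → replaces -12 → [-17, -13, -11, -1]
-2 → replaces -1 → [-17, -13, -11, -2]
-7 → replaces -2 → [-17, -13, -11, -7]
-13 → already a tail → [-17, -13, -11, -7]
-16 → replaces -13 → [-17, -16, -11, -7]
-2 → extends → [-17, -16, -11, -7, -2]
Five tails, so the longest strictly decreasing subsequence of the original has length 5.

5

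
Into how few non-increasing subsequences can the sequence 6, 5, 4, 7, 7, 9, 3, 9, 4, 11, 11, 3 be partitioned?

4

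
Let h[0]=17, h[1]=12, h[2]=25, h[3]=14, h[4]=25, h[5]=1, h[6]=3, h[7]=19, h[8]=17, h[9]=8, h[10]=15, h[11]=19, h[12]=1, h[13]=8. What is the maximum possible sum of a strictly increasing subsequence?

Let S[i] be the best sum of a strictly increasing subsequence ending at i:
i:      0  1  2  3  4  5  6  7  8  9 10 11 12 13
h[i]:  17 12 25 14 25  1  3 19 17  8 15 19  1  8
S:     17 12 42 26 51  1  4 45 43 12 41 62  1 12
Maximum is 62 (e.g. 12 + 14 + 17 + 19).

62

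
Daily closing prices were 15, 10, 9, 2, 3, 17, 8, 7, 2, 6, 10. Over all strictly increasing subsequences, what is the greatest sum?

Let S[i] be the best sum of a strictly increasing subsequence ending at i:
i:      1  2  3  4  5  6  7  8  9 10 11
a[i]:  15 10  9  2  3 17  8  7  2  6 10
S:     15 10  9  2  5 32 13 12  2 11 23
Maximum is 32 (e.g. 15 + 17).

32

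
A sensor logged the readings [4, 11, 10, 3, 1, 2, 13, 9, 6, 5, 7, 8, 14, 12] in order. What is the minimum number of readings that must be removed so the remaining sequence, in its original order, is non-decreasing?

Fewest deletions = n − (longest non-decreasing subsequence).
Patience tails:
4 → extends → [4]
11 → extends → [4, 11]
10 → replaces 11 → [4, 10]
3 → replaces 4 → [3, 10]
1 → replaces 3 → [1, 10]
2 → replaces 10 → [1, 2]
13 → extends → [1, 2, 13]
9 → replaces 13 → [1, 2, 9]
6 → replaces 9 → [1, 2, 6]
5 → replaces 6 → [1, 2, 5]
7 → extends → [1, 2, 5, 7]
8 → extends → [1, 2, 5, 7, 8]
14 → extends → [1, 2, 5, 7, 8, 14]
12 → replaces 14 → [1, 2, 5, 7, 8, 12]
Longest non-decreasing subsequence has length 6, so deletions = 14 − 6 = 8.

8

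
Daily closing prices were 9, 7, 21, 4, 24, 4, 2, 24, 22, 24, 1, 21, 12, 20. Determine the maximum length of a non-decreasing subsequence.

5

Track the smallest tail for each achievable length (allowing ties):
9 → extends → [9]
7 → replaces 9 → [7]
21 → extends → [7, 21]
4 → replaces 7 → [4, 21]
24 → extends → [4, 21, 24]
4 → replaces 21 → [4, 4, 24]
2 → replaces 4 → [2, 4, 24]
24 → extends → [2, 4, 24, 24]
22 → replaces 24 → [2, 4, 22, 24]
24 → extends → [2, 4, 22, 24, 24]
1 → replaces 2 → [1, 4, 22, 24, 24]
21 → replaces 22 → [1, 4, 21, 24, 24]
12 → replaces 21 → [1, 4, 12, 24, 24]
20 → replaces 24 → [1, 4, 12, 20, 24]
Five tails, so the longest non-decreasing subsequence has length 5 (e.g. 9, 21, 24, 24, 24).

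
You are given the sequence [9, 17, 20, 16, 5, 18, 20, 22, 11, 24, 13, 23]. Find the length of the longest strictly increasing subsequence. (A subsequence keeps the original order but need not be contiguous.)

6

Let dp[i] be the length of the longest such subsequence ending at index i:
i:      1  2  3  4  5  6  7  8  9 10 11 12
a[i]:   9 17 20 16  5 18 20 22 11 24 13 23
dp:     1  2  3  2  1  3  4  5  2  6  3  6
Maximum dp value is 6.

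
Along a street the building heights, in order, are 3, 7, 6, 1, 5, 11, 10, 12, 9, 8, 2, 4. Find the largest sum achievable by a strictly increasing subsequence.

Let S[i] be the best sum of a strictly increasing subsequence ending at i:
i:      1  2  3  4  5  6  7  8  9 10 11 12
a[i]:   3  7  6  1  5 11 10 12  9  8  2  4
S:      3 10  9  1  8 21 20 33 19 18  3  7
Maximum is 33 (e.g. 3 + 7 + 11 + 12).

33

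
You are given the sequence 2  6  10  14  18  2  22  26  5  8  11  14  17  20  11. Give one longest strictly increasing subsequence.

2, 6, 10, 14, 18, 22, 26

Patience tails give the LIS length; then backtrack through the dp parents:
2 → extends → [2]
6 → extends → [2, 6]
10 → extends → [2, 6, 10]
14 → extends → [2, 6, 10, 14]
18 → extends → [2, 6, 10, 14, 18]
2 → already a tail → [2, 6, 10, 14, 18]
22 → extends → [2, 6, 10, 14, 18, 22]
26 → extends → [2, 6, 10, 14, 18, 22, 26]
5 → replaces 6 → [2, 5, 10, 14, 18, 22, 26]
8 → replaces 10 → [2, 5, 8, 14, 18, 22, 26]
11 → replaces 14 → [2, 5, 8, 11, 18, 22, 26]
14 → replaces 18 → [2, 5, 8, 11, 14, 22, 26]
17 → replaces 22 → [2, 5, 8, 11, 14, 17, 26]
20 → replaces 26 → [2, 5, 8, 11, 14, 17, 20]
11 → already a tail → [2, 5, 8, 11, 14, 17, 20]
Length 7; one witness is 2, 6, 10, 14, 18, 22, 26.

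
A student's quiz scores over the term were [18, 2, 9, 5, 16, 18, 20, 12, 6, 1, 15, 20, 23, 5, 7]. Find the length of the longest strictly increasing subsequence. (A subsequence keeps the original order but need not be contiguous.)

Let dp[i] be the length of the longest such subsequence ending at index i:
i:      1  2  3  4  5  6  7  8  9 10 11 12 13 14 15
a[i]:  18  2  9  5 16 18 20 12  6  1 15 20 23  5  7
dp:     1  1  2  2  3  4  5  3  3  1  4  5  6  2  4
Maximum dp value is 6.

6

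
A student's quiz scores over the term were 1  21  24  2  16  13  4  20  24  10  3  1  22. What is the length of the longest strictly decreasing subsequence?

6

Let dp[i] be the longest strictly decreasing subsequence ending at i:
i:      1  2  3  4  5  6  7  8  9 10 11 12 13
a[i]:   1 21 24  2 16 13  4 20 24 10  3  1 22
dp:     1  1  1  2  2  3  4  2  1  4  5  6  2
Maximum is 6.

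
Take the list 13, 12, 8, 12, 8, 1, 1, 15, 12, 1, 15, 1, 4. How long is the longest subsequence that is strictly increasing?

3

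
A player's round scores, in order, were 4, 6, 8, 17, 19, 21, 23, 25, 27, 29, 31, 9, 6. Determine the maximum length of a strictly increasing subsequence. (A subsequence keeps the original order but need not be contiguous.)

Track the smallest tail for each achievable length (strict):
4 → extends → [4]
6 → extends → [4, 6]
8 → extends → [4, 6, 8]
17 → extends → [4, 6, 8, 17]
19 → extends → [4, 6, 8, 17, 19]
21 → extends → [4, 6, 8, 17, 19, 21]
23 → extends → [4, 6, 8, 17, 19, 21, 23]
25 → extends → [4, 6, 8, 17, 19, 21, 23, 25]
27 → extends → [4, 6, 8, 17, 19, 21, 23, 25, 27]
29 → extends → [4, 6, 8, 17, 19, 21, 23, 25, 27, 29]
31 → extends → [4, 6, 8, 17, 19, 21, 23, 25, 27, 29, 31]
9 → replaces 17 → [4, 6, 8, 9, 19, 21, 23, 25, 27, 29, 31]
6 → already a tail → [4, 6, 8, 9, 19, 21, 23, 25, 27, 29, 31]
Eleven tails, so the longest strictly increasing subsequence has length 11 (e.g. 4, 6, 8, 17, 19, 21, 23, 25, 27, 29, 31).

11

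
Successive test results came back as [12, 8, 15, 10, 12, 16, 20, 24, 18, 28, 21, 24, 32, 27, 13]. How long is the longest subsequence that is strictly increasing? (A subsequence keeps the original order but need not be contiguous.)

Track the smallest tail for each achievable length (strict):
12 → extends → [12]
8 → replaces 12 → [8]
15 → extends → [8, 15]
10 → replaces 15 → [8, 10]
12 → extends → [8, 10, 12]
16 → extends → [8, 10, 12, 16]
20 → extends → [8, 10, 12, 16, 20]
24 → extends → [8, 10, 12, 16, 20, 24]
18 → replaces 20 → [8, 10, 12, 16, 18, 24]
28 → extends → [8, 10, 12, 16, 18, 24, 28]
21 → replaces 24 → [8, 10, 12, 16, 18, 21, 28]
24 → replaces 28 → [8, 10, 12, 16, 18, 21, 24]
32 → extends → [8, 10, 12, 16, 18, 21, 24, 32]
27 → replaces 32 → [8, 10, 12, 16, 18, 21, 24, 27]
13 → replaces 16 → [8, 10, 12, 13, 18, 21, 24, 27]
Eight tails, so the longest strictly increasing subsequence has length 8 (e.g. 8, 10, 12, 16, 20, 24, 28, 32).

8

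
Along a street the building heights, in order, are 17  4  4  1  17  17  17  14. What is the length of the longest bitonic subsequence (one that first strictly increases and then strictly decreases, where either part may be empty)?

inc[i] = longest strictly increasing subsequence ending at i; dec[i] = longest strictly decreasing subsequence starting at i:
i:      1  2  3  4  5  6  7  8
a[i]:  17  4  4  1 17 17 17 14
inc:    1  1  1  1  2  2  2  2
dec:    3  2  2  1  2  2  2  1
Best peak at i=1 (value 17): inc=1, dec=3, length 1+3−1 = 3.

3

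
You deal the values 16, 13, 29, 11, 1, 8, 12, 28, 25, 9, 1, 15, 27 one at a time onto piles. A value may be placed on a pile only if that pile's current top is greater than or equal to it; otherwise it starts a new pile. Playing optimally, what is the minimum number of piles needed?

5

Place each on the leftmost legal pile:
16 → new pile 1 (tops now [16])
13 → pile 1 (tops now [13])
29 → new pile 2 (tops now [13, 29])
11 → pile 1 (tops now [11, 29])
1 → pile 1 (tops now [1, 29])
8 → pile 2 (tops now [1, 8])
12 → new pile 3 (tops now [1, 8, 12])
28 → new pile 4 (tops now [1, 8, 12, 28])
25 → pile 4 (tops now [1, 8, 12, 25])
9 → pile 3 (tops now [1, 8, 9, 25])
1 → pile 1 (tops now [1, 8, 9, 25])
15 → pile 4 (tops now [1, 8, 9, 15])
27 → new pile 5 (tops now [1, 8, 9, 15, 27])
Five piles.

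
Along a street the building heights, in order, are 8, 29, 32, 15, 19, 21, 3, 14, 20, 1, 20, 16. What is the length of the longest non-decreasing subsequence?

5

Track the smallest tail for each achievable length (allowing ties):
8 → extends → [8]
29 → extends → [8, 29]
32 → extends → [8, 29, 32]
15 → replaces 29 → [8, 15, 32]
19 → replaces 32 → [8, 15, 19]
21 → extends → [8, 15, 19, 21]
3 → replaces 8 → [3, 15, 19, 21]
14 → replaces 15 → [3, 14, 19, 21]
20 → replaces 21 → [3, 14, 19, 20]
1 → replaces 3 → [1, 14, 19, 20]
20 → extends → [1, 14, 19, 20, 20]
16 → replaces 19 → [1, 14, 16, 20, 20]
Five tails, so the longest non-decreasing subsequence has length 5 (e.g. 8, 15, 19, 20, 20).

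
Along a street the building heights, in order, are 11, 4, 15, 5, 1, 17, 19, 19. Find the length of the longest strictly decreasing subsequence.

3

Let dp[i] be the longest strictly decreasing subsequence ending at i:
i:      1  2  3  4  5  6  7  8
a[i]:  11  4 15  5  1 17 19 19
dp:     1  2  1  2  3  1  1  1
Maximum is 3.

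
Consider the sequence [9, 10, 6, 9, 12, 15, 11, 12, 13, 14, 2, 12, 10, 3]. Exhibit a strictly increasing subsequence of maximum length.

Patience tails give the LIS length; then backtrack through the dp parents:
9 → extends → [9]
10 → extends → [9, 10]
6 → replaces 9 → [6, 10]
9 → replaces 10 → [6, 9]
12 → extends → [6, 9, 12]
15 → extends → [6, 9, 12, 15]
11 → replaces 12 → [6, 9, 11, 15]
12 → replaces 15 → [6, 9, 11, 12]
13 → extends → [6, 9, 11, 12, 13]
14 → extends → [6, 9, 11, 12, 13, 14]
2 → replaces 6 → [2, 9, 11, 12, 13, 14]
12 → already a tail → [2, 9, 11, 12, 13, 14]
10 → replaces 11 → [2, 9, 10, 12, 13, 14]
3 → replaces 9 → [2, 3, 10, 12, 13, 14]
Length 6; one witness is 9, 10, 11, 12, 13, 14.

9, 10, 11, 12, 13, 14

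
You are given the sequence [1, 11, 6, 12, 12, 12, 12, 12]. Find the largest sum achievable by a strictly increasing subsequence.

24

Let S[i] be the best sum of a strictly increasing subsequence ending at i:
i:      1  2  3  4  5  6  7  8
a[i]:   1 11  6 12 12 12 12 12
S:      1 12  7 24 24 24 24 24
Maximum is 24 (e.g. 1 + 11 + 12).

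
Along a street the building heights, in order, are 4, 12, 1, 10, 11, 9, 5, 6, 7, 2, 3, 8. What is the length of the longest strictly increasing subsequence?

Let dp[i] be the length of the longest such subsequence ending at index i:
i:      1  2  3  4  5  6  7  8  9 10 11 12
a[i]:   4 12  1 10 11  9  5  6  7  2  3  8
dp:     1  2  1  2  3  2  2  3  4  2  3  5
Maximum dp value is 5.

5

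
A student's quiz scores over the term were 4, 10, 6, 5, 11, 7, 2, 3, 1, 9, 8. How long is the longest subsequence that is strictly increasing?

4

Let dp[i] be the length of the longest such subsequence ending at index i:
i:      1  2  3  4  5  6  7  8  9 10 11
a[i]:   4 10  6  5 11  7  2  3  1  9  8
dp:     1  2  2  2  3  3  1  2  1  4  4
Maximum dp value is 4.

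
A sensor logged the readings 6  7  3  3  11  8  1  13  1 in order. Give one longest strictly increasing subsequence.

Patience tails give the LIS length; then backtrack through the dp parents:
6 → extends → [6]
7 → extends → [6, 7]
3 → replaces 6 → [3, 7]
3 → already a tail → [3, 7]
11 → extends → [3, 7, 11]
8 → replaces 11 → [3, 7, 8]
1 → replaces 3 → [1, 7, 8]
13 → extends → [1, 7, 8, 13]
1 → already a tail → [1, 7, 8, 13]
Length 4; one witness is 6, 7, 11, 13.

6, 7, 11, 13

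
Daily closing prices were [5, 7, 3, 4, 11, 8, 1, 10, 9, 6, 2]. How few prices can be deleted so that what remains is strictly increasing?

7

Fewest deletions = n − (longest strictly increasing subsequence).
Patience tails:
5 → extends → [5]
7 → extends → [5, 7]
3 → replaces 5 → [3, 7]
4 → replaces 7 → [3, 4]
11 → extends → [3, 4, 11]
8 → replaces 11 → [3, 4, 8]
1 → replaces 3 → [1, 4, 8]
10 → extends → [1, 4, 8, 10]
9 → replaces 10 → [1, 4, 8, 9]
6 → replaces 8 → [1, 4, 6, 9]
2 → replaces 4 → [1, 2, 6, 9]
Longest strictly increasing subsequence has length 4, so deletions = 11 − 4 = 7.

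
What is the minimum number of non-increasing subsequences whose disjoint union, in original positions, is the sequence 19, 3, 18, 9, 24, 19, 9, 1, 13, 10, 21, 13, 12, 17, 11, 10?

5

Place each on the leftmost legal pile:
19 → new pile 1 (tops now [19])
3 → pile 1 (tops now [3])
18 → new pile 2 (tops now [3, 18])
9 → pile 2 (tops now [3, 9])
24 → new pile 3 (tops now [3, 9, 24])
19 → pile 3 (tops now [3, 9, 19])
9 → pile 2 (tops now [3, 9, 19])
1 → pile 1 (tops now [1, 9, 19])
13 → pile 3 (tops now [1, 9, 13])
10 → pile 3 (tops now [1, 9, 10])
21 → new pile 4 (tops now [1, 9, 10, 21])
13 → pile 4 (tops now [1, 9, 10, 13])
12 → pile 4 (tops now [1, 9, 10, 12])
17 → new pile 5 (tops now [1, 9, 10, 12, 17])
11 → pile 4 (tops now [1, 9, 10, 11, 17])
10 → pile 3 (tops now [1, 9, 10, 11, 17])
Five piles.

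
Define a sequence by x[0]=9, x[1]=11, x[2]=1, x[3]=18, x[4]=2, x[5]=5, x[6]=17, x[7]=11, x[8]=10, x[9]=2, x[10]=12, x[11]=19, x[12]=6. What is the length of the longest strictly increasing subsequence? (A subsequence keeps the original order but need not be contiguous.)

Track the smallest tail for each achievable length (strict):
9 → extends → [9]
11 → extends → [9, 11]
1 → replaces 9 → [1, 11]
18 → extends → [1, 11, 18]
2 → replaces 11 → [1, 2, 18]
5 → replaces 18 → [1, 2, 5]
17 → extends → [1, 2, 5, 17]
11 → replaces 17 → [1, 2, 5, 11]
10 → replaces 11 → [1, 2, 5, 10]
2 → already a tail → [1, 2, 5, 10]
12 → extends → [1, 2, 5, 10, 12]
19 → extends → [1, 2, 5, 10, 12, 19]
6 → replaces 10 → [1, 2, 5, 6, 12, 19]
Six tails, so the longest strictly increasing subsequence has length 6 (e.g. 1, 2, 5, 11, 12, 19).

6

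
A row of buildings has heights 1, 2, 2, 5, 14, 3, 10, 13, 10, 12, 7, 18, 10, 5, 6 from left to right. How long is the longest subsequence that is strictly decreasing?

5

Let dp[i] be the longest strictly decreasing subsequence ending at i:
i:      1  2  3  4  5  6  7  8  9 10 11 12 13 14 15
a[i]:   1  2  2  5 14  3 10 13 10 12  7 18 10  5  6
dp:     1  1  1  1  1  2  2  2  3  3  4  1  4  5  5
Maximum is 5.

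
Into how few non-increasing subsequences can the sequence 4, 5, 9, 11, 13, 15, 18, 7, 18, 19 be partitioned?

8

Place each on the leftmost legal pile:
4 → new pile 1 (tops now [4])
5 → new pile 2 (tops now [4, 5])
9 → new pile 3 (tops now [4, 5, 9])
11 → new pile 4 (tops now [4, 5, 9, 11])
13 → new pile 5 (tops now [4, 5, 9, 11, 13])
15 → new pile 6 (tops now [4, 5, 9, 11, 13, 15])
18 → new pile 7 (tops now [4, 5, 9, 11, 13, 15, 18])
7 → pile 3 (tops now [4, 5, 7, 11, 13, 15, 18])
18 → pile 7 (tops now [4, 5, 7, 11, 13, 15, 18])
19 → new pile 8 (tops now [4, 5, 7, 11, 13, 15, 18, 19])
Eight piles.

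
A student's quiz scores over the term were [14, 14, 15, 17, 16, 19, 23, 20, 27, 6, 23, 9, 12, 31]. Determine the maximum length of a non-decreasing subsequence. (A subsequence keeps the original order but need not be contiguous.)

8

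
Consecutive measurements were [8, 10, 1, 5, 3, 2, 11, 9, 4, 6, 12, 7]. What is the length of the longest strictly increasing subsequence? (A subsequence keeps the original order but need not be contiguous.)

5

Track the smallest tail for each achievable length (strict):
8 → extends → [8]
10 → extends → [8, 10]
1 → replaces 8 → [1, 10]
5 → replaces 10 → [1, 5]
3 → replaces 5 → [1, 3]
2 → replaces 3 → [1, 2]
11 → extends → [1, 2, 11]
9 → replaces 11 → [1, 2, 9]
4 → replaces 9 → [1, 2, 4]
6 → extends → [1, 2, 4, 6]
12 → extends → [1, 2, 4, 6, 12]
7 → replaces 12 → [1, 2, 4, 6, 7]
Five tails, so the longest strictly increasing subsequence has length 5 (e.g. 1, 3, 4, 6, 12).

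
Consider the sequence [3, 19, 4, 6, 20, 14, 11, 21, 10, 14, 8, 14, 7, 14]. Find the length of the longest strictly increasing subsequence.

5

Let dp[i] be the length of the longest such subsequence ending at index i:
i:      1  2  3  4  5  6  7  8  9 10 11 12 13 14
a[i]:   3 19  4  6 20 14 11 21 10 14  8 14  7 14
dp:     1  2  2  3  4  4  4  5  4  5  4  5  4  5
Maximum dp value is 5.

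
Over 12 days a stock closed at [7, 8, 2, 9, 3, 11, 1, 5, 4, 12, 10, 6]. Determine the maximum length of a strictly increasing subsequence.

5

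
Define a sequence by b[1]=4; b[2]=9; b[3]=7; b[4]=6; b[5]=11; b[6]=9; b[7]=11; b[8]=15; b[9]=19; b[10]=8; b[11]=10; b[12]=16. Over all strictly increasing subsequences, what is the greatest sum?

65

Let S[i] be the best sum of a strictly increasing subsequence ending at i:
i:      1  2  3  4  5  6  7  8  9 10 11 12
b[i]:   4  9  7  6 11  9 11 15 19  8 10 16
S:      4 13 11 10 24 20 31 46 65 19 30 62
Maximum is 65 (e.g. 4 + 7 + 9 + 11 + 15 + 19).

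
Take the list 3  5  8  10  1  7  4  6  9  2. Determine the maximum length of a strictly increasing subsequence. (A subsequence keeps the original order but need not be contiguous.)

4

Track the smallest tail for each achievable length (strict):
3 → extends → [3]
5 → extends → [3, 5]
8 → extends → [3, 5, 8]
10 → extends → [3, 5, 8, 10]
1 → replaces 3 → [1, 5, 8, 10]
7 → replaces 8 → [1, 5, 7, 10]
4 → replaces 5 → [1, 4, 7, 10]
6 → replaces 7 → [1, 4, 6, 10]
9 → replaces 10 → [1, 4, 6, 9]
2 → replaces 4 → [1, 2, 6, 9]
Four tails, so the longest strictly increasing subsequence has length 4 (e.g. 3, 5, 8, 10).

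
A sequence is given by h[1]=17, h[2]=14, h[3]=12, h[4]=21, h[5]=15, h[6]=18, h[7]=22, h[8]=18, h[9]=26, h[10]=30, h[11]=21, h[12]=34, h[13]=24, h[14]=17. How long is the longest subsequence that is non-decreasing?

Let dp[i] be the length of the longest such subsequence ending at index i:
i:      1  2  3  4  5  6  7  8  9 10 11 12 13 14
h[i]:  17 14 12 21 15 18 22 18 26 30 21 34 24 17
dp:     1  1  1  2  2  3  4  4  5  6  5  7  6  3
Maximum dp value is 7.

7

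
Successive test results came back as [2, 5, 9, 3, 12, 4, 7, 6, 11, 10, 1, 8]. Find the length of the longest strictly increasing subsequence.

5

Let dp[i] be the length of the longest such subsequence ending at index i:
i:      1  2  3  4  5  6  7  8  9 10 11 12
a[i]:   2  5  9  3 12  4  7  6 11 10  1  8
dp:     1  2  3  2  4  3  4  4  5  5  1  5
Maximum dp value is 5.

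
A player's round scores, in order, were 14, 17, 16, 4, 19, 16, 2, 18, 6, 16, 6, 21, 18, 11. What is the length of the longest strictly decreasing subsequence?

4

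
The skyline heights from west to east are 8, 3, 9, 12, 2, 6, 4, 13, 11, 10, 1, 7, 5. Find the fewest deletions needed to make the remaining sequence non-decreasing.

9

Fewest deletions = n − (longest non-decreasing subsequence).
i:      1  2  3  4  5  6  7  8  9 10 11 12 13
a[i]:   8  3  9 12  2  6  4 13 11 10  1  7  5
dp:     1  1  2  3  1  2  2  4  3  3  1  3  3
max dp = 4, so deletions = 13 − 4 = 9.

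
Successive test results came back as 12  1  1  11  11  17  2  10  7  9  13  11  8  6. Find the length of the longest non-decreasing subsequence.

Let dp[i] be the length of the longest such subsequence ending at index i:
i:      1  2  3  4  5  6  7  8  9 10 11 12 13 14
a[i]:  12  1  1 11 11 17  2 10  7  9 13 11  8  6
dp:     1  1  2  3  4  5  3  4  4  5  6  6  5  4
Maximum dp value is 6.

6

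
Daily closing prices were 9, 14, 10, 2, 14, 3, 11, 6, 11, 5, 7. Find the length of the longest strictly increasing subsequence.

Track the smallest tail for each achievable length (strict):
9 → extends → [9]
14 → extends → [9, 14]
10 → replaces 14 → [9, 10]
2 → replaces 9 → [2, 10]
14 → extends → [2, 10, 14]
3 → replaces 10 → [2, 3, 14]
11 → replaces 14 → [2, 3, 11]
6 → replaces 11 → [2, 3, 6]
11 → extends → [2, 3, 6, 11]
5 → replaces 6 → [2, 3, 5, 11]
7 → replaces 11 → [2, 3, 5, 7]
Four tails, so the longest strictly increasing subsequence has length 4 (e.g. 2, 3, 6, 11).

4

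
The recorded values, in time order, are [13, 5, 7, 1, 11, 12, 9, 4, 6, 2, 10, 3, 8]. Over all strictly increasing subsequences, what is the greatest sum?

Let S[i] be the best sum of a strictly increasing subsequence ending at i:
i:      1  2  3  4  5  6  7  8  9 10 11 12 13
a[i]:  13  5  7  1 11 12  9  4  6  2 10  3  8
S:     13  5 12  1 23 35 21  5 11  3 31  6 20
Maximum is 35 (e.g. 5 + 7 + 11 + 12).

35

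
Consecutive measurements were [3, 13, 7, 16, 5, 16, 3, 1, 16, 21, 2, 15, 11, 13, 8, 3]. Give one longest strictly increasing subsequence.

3, 13, 16, 21

Patience tails give the LIS length; then backtrack through the dp parents:
3 → extends → [3]
13 → extends → [3, 13]
7 → replaces 13 → [3, 7]
16 → extends → [3, 7, 16]
5 → replaces 7 → [3, 5, 16]
16 → already a tail → [3, 5, 16]
3 → already a tail → [3, 5, 16]
1 → replaces 3 → [1, 5, 16]
16 → already a tail → [1, 5, 16]
21 → extends → [1, 5, 16, 21]
2 → replaces 5 → [1, 2, 16, 21]
15 → replaces 16 → [1, 2, 15, 21]
11 → replaces 15 → [1, 2, 11, 21]
13 → replaces 21 → [1, 2, 11, 13]
8 → replaces 11 → [1, 2, 8, 13]
3 → replaces 8 → [1, 2, 3, 13]
Length 4; one witness is 3, 13, 16, 21.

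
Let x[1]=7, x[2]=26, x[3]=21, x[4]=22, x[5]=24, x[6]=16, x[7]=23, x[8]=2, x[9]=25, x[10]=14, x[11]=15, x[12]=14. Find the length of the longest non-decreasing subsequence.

Let dp[i] be the length of the longest such subsequence ending at index i:
i:      1  2  3  4  5  6  7  8  9 10 11 12
x[i]:   7 26 21 22 24 16 23  2 25 14 15 14
dp:     1  2  2  3  4  2  4  1  5  2  3  3
Maximum dp value is 5.

5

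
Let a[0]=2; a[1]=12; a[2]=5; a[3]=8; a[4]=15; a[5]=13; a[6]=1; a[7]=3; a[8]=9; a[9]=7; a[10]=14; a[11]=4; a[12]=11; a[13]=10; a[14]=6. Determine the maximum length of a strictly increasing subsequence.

Track the smallest tail for each achievable length (strict):
2 → extends → [2]
12 → extends → [2, 12]
5 → replaces 12 → [2, 5]
8 → extends → [2, 5, 8]
15 → extends → [2, 5, 8, 15]
13 → replaces 15 → [2, 5, 8, 13]
1 → replaces 2 → [1, 5, 8, 13]
3 → replaces 5 → [1, 3, 8, 13]
9 → replaces 13 → [1, 3, 8, 9]
7 → replaces 8 → [1, 3, 7, 9]
14 → extends → [1, 3, 7, 9, 14]
4 → replaces 7 → [1, 3, 4, 9, 14]
11 → replaces 14 → [1, 3, 4, 9, 11]
10 → replaces 11 → [1, 3, 4, 9, 10]
6 → replaces 9 → [1, 3, 4, 6, 10]
Five tails, so the longest strictly increasing subsequence has length 5 (e.g. 2, 5, 8, 13, 14).

5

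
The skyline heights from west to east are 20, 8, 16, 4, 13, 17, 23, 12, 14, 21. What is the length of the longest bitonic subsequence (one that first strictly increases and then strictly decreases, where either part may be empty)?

5

inc[i] = longest strictly increasing subsequence ending at i; dec[i] = longest strictly decreasing subsequence starting at i:
i:      1  2  3  4  5  6  7  8  9 10
a[i]:  20  8 16  4 13 17 23 12 14 21
inc:    1  1  2  1  2  3  4  2  3  4
dec:    4  2  3  1  2  2  2  1  1  1
Best peak at i=7 (value 23): inc=4, dec=2, length 4+2−1 = 5.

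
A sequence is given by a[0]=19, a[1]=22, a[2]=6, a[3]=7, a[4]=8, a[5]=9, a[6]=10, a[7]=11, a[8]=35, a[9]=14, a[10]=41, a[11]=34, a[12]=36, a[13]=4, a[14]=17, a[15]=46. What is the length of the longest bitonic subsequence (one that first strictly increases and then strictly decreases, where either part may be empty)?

10

inc[i] = longest strictly increasing subsequence ending at i; dec[i] = longest strictly decreasing subsequence starting at i:
i:      0  1  2  3  4  5  6  7  8  9 10 11 12 13 14 15
a[i]:  19 22  6  7  8  9 10 11 35 14 41 34 36  4 17 46
inc:    1  2  1  2  3  4  5  6  7  7  8  8  9  1  8 10
dec:    3  3  2  2  2  2  2  2  3  2  3  2  2  1  1  1
Best peak at i=10 (value 41): inc=8, dec=3, length 8+3−1 = 10.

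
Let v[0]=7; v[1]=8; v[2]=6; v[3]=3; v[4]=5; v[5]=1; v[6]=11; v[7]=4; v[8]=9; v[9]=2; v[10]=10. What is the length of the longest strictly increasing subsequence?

Track the smallest tail for each achievable length (strict):
7 → extends → [7]
8 → extends → [7, 8]
6 → replaces 7 → [6, 8]
3 → replaces 6 → [3, 8]
5 → replaces 8 → [3, 5]
1 → replaces 3 → [1, 5]
11 → extends → [1, 5, 11]
4 → replaces 5 → [1, 4, 11]
9 → replaces 11 → [1, 4, 9]
2 → replaces 4 → [1, 2, 9]
10 → extends → [1, 2, 9, 10]
Four tails, so the longest strictly increasing subsequence has length 4 (e.g. 7, 8, 9, 10).

4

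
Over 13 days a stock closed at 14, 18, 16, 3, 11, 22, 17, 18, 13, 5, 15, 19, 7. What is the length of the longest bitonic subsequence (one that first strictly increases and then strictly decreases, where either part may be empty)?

6

inc[i] = longest strictly increasing subsequence ending at i; dec[i] = longest strictly decreasing subsequence starting at i:
i:      1  2  3  4  5  6  7  8  9 10 11 12 13
a[i]:  14 18 16  3 11 22 17 18 13  5 15 19  7
inc:    1  2  2  1  2  3  3  4  3  2  4  5  3
dec:    3  4  3  1  2  4  3  3  2  1  2  2  1
Best peak at i=6 (value 22): inc=3, dec=4, length 3+4−1 = 6.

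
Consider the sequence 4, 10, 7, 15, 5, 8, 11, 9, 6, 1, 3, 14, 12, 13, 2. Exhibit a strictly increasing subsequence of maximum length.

Patience tails give the LIS length; then backtrack through the dp parents:
4 → extends → [4]
10 → extends → [4, 10]
7 → replaces 10 → [4, 7]
15 → extends → [4, 7, 15]
5 → replaces 7 → [4, 5, 15]
8 → replaces 15 → [4, 5, 8]
11 → extends → [4, 5, 8, 11]
9 → replaces 11 → [4, 5, 8, 9]
6 → replaces 8 → [4, 5, 6, 9]
1 → replaces 4 → [1, 5, 6, 9]
3 → replaces 5 → [1, 3, 6, 9]
14 → extends → [1, 3, 6, 9, 14]
12 → replaces 14 → [1, 3, 6, 9, 12]
13 → extends → [1, 3, 6, 9, 12, 13]
2 → replaces 3 → [1, 2, 6, 9, 12, 13]
Length 6; one witness is 4, 7, 8, 11, 12, 13.

4, 7, 8, 11, 12, 13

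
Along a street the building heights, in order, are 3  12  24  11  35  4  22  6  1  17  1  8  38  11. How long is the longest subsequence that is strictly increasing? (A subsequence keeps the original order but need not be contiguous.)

5

Track the smallest tail for each achievable length (strict):
3 → extends → [3]
12 → extends → [3, 12]
24 → extends → [3, 12, 24]
11 → replaces 12 → [3, 11, 24]
35 → extends → [3, 11, 24, 35]
4 → replaces 11 → [3, 4, 24, 35]
22 → replaces 24 → [3, 4, 22, 35]
6 → replaces 22 → [3, 4, 6, 35]
1 → replaces 3 → [1, 4, 6, 35]
17 → replaces 35 → [1, 4, 6, 17]
1 → already a tail → [1, 4, 6, 17]
8 → replaces 17 → [1, 4, 6, 8]
38 → extends → [1, 4, 6, 8, 38]
11 → replaces 38 → [1, 4, 6, 8, 11]
Five tails, so the longest strictly increasing subsequence has length 5 (e.g. 3, 12, 24, 35, 38).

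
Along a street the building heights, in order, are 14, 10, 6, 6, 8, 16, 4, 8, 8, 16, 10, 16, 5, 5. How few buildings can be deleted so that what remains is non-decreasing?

7

Fewest deletions = n − (longest non-decreasing subsequence).
i:      1  2  3  4  5  6  7  8  9 10 11 12 13 14
a[i]:  14 10  6  6  8 16  4  8  8 16 10 16  5  5
dp:     1  1  1  2  3  4  1  4  5  6  6  7  2  3
max dp = 7, so deletions = 14 − 7 = 7.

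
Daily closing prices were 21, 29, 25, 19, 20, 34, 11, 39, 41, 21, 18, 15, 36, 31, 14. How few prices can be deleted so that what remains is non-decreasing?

10

Fewest deletions = n − (longest non-decreasing subsequence).
Patience tails:
21 → extends → [21]
29 → extends → [21, 29]
25 → replaces 29 → [21, 25]
19 → replaces 21 → [19, 25]
20 → replaces 25 → [19, 20]
34 → extends → [19, 20, 34]
11 → replaces 19 → [11, 20, 34]
39 → extends → [11, 20, 34, 39]
41 → extends → [11, 20, 34, 39, 41]
21 → replaces 34 → [11, 20, 21, 39, 41]
18 → replaces 20 → [11, 18, 21, 39, 41]
15 → replaces 18 → [11, 15, 21, 39, 41]
36 → replaces 39 → [11, 15, 21, 36, 41]
31 → replaces 36 → [11, 15, 21, 31, 41]
14 → replaces 15 → [11, 14, 21, 31, 41]
Longest non-decreasing subsequence has length 5, so deletions = 15 − 5 = 10.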